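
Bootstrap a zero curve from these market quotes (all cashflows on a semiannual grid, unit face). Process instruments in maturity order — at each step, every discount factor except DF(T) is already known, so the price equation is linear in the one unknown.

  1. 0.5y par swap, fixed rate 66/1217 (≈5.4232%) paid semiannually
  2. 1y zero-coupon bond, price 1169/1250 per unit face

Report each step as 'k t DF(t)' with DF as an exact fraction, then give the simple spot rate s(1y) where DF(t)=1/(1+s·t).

1 1/2 1217/1250
2 1 1169/1250
s(1y) = (1/(1169/1250) − 1)/(1) = 81/1169 ≈ 6.9290%

step 1 [0.5y] swap r/2=33/1217: DF=(1 − 33/1217·(0))/(1+33/1217) = 1217/1250 ≈ 0.973600
step 2 [1y] zero: DF = P = 1169/1250 ≈ 0.935200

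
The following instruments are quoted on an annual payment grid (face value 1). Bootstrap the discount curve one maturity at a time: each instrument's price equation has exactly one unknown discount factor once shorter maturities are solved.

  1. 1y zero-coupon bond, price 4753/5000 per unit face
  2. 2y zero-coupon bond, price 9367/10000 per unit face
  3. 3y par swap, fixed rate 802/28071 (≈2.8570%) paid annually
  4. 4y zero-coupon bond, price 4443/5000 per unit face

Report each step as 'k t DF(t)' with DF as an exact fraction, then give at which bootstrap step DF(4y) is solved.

1 1 4753/5000
2 2 9367/10000
3 3 4599/5000
4 4 4443/5000
DF(4y) is solved at step 4

step 1 [1y] zero: DF = P = 4753/5000 ≈ 0.950600
step 2 [2y] zero: DF = P = 9367/10000 ≈ 0.936700
step 3 [3y] swap r/1=802/28071: DF=(1 − 802/28071·(0.950600+0.936700))/(1+802/28071) = 4599/5000 ≈ 0.919800
step 4 [4y] zero: DF = P = 4443/5000 ≈ 0.888600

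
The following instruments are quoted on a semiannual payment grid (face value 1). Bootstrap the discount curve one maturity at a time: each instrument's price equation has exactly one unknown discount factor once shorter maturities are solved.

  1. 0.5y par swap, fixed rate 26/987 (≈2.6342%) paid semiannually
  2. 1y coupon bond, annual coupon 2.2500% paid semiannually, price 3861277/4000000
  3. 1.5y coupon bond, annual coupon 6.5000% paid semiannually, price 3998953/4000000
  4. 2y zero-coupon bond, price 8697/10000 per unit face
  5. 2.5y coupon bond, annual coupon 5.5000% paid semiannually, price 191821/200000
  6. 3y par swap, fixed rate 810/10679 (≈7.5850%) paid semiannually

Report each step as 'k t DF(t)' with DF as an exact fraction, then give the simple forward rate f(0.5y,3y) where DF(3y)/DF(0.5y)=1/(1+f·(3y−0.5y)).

step 1 [0.5y] swap r/2=13/987: DF=(1 − 13/987·(0))/(1+13/987) = 987/1000 ≈ 0.987000
step 2 [1y] bond c/2=9/800: DF=(3861277/4000000 − 9/800·(0.987000))/(1+9/800) = 2359/2500 ≈ 0.943600
step 3 [1.5y] bond c/2=13/400: DF=(3998953/4000000 − 13/400·(0.987000+0.943600))/(1+13/400) = 363/400 ≈ 0.907500
step 4 [2y] zero: DF = P = 8697/10000 ≈ 0.869700
step 5 [2.5y] bond c/2=11/400: DF=(191821/200000 − 11/400·(0.987000+0.943600+0.907500+0.869700))/(1+11/400) = 4171/5000 ≈ 0.834200
step 6 [3y] swap r/2=405/10679: DF=(1 − 405/10679·(0.987000+0.943600+0.907500+0.869700+0.834200))/(1+405/10679) = 319/400 ≈ 0.797500

1 1/2 987/1000
2 1 2359/2500
3 3/2 363/400
4 2 8697/10000
5 5/2 4171/5000
6 3 319/400
f(0.5y,3y) = ((987/1000)/(319/400) − 1)/(5/2) = 758/7975 ≈ 9.5047%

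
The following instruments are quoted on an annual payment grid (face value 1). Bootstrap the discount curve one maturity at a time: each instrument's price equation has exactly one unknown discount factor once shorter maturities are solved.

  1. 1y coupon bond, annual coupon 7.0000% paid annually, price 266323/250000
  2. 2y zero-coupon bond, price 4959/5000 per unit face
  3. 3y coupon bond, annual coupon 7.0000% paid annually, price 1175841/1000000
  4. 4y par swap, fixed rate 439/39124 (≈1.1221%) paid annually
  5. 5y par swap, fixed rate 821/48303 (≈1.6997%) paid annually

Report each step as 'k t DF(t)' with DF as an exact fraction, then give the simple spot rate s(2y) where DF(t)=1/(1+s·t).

step 1 [1y] bond c/1=7/100: DF=(266323/250000 − 7/100·(0))/(1+7/100) = 2489/2500 ≈ 0.995600
step 2 [2y] zero: DF = P = 4959/5000 ≈ 0.991800
step 3 [3y] bond c/1=7/100: DF=(1175841/1000000 − 7/100·(0.995600+0.991800))/(1+7/100) = 9689/10000 ≈ 0.968900
step 4 [4y] swap r/1=439/39124: DF=(1 − 439/39124·(0.995600+0.991800+0.968900))/(1+439/39124) = 9561/10000 ≈ 0.956100
step 5 [5y] swap r/1=821/48303: DF=(1 − 821/48303·(0.995600+0.991800+0.968900+0.956100))/(1+821/48303) = 9179/10000 ≈ 0.917900

1 1 2489/2500
2 2 4959/5000
3 3 9689/10000
4 4 9561/10000
5 5 9179/10000
s(2y) = (1/(4959/5000) − 1)/(2) = 41/9918 ≈ 0.4134%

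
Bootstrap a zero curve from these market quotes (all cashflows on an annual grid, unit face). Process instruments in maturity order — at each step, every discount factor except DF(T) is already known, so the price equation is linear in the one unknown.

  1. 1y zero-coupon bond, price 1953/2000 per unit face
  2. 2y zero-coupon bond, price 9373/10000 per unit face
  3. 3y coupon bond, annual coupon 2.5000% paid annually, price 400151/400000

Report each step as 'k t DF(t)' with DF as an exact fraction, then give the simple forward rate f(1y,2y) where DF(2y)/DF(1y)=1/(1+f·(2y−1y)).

step 1 [1y] zero: DF = P = 1953/2000 ≈ 0.976500
step 2 [2y] zero: DF = P = 9373/10000 ≈ 0.937300
step 3 [3y] bond c/1=1/40: DF=(400151/400000 − 1/40·(0.976500+0.937300))/(1+1/40) = 9293/10000 ≈ 0.929300

1 1 1953/2000
2 2 9373/10000
3 3 9293/10000
f(1y,2y) = ((1953/2000)/(9373/10000) − 1)/(1) = 56/1339 ≈ 4.1822%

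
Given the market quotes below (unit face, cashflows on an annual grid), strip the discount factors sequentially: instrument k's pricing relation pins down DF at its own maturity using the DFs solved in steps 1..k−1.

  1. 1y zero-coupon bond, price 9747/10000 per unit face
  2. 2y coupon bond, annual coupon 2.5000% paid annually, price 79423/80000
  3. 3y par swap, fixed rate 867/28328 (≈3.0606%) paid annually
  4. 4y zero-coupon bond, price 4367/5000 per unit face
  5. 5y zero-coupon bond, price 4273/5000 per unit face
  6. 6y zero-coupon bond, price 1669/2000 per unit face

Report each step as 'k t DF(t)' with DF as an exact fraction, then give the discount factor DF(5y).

1 1 9747/10000
2 2 1181/1250
3 3 9133/10000
4 4 4367/5000
5 5 4273/5000
6 6 1669/2000
DF(5y) = 4273/5000 ≈ 0.854600

step 1 [1y] zero: DF = P = 9747/10000 ≈ 0.974700
step 2 [2y] bond c/1=1/40: DF=(79423/80000 − 1/40·(0.974700))/(1+1/40) = 1181/1250 ≈ 0.944800
step 3 [3y] swap r/1=867/28328: DF=(1 − 867/28328·(0.974700+0.944800))/(1+867/28328) = 9133/10000 ≈ 0.913300
step 4 [4y] zero: DF = P = 4367/5000 ≈ 0.873400
step 5 [5y] zero: DF = P = 4273/5000 ≈ 0.854600
step 6 [6y] zero: DF = P = 1669/2000 ≈ 0.834500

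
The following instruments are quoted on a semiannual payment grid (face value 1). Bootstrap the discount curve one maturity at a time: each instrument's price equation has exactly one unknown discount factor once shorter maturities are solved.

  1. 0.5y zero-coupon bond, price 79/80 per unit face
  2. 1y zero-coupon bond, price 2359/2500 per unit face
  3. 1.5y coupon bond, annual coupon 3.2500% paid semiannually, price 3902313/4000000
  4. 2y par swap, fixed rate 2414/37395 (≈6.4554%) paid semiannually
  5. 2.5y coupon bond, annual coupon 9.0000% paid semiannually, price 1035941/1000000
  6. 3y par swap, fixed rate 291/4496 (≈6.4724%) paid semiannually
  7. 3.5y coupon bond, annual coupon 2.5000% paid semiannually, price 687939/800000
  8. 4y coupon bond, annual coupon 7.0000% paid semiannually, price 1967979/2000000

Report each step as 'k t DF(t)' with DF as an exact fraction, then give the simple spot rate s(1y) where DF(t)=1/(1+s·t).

1 1/2 79/80
2 1 2359/2500
3 3/2 9291/10000
4 2 8793/10000
5 5/2 8303/10000
6 3 4127/5000
7 7/2 7827/10000
8 4 3709/5000
s(1y) = (1/(2359/2500) − 1)/(1) = 141/2359 ≈ 5.9771%

step 1 [0.5y] zero: DF = P = 79/80 ≈ 0.987500
step 2 [1y] zero: DF = P = 2359/2500 ≈ 0.943600
step 3 [1.5y] bond c/2=13/800: DF=(3902313/4000000 − 13/800·(0.987500+0.943600))/(1+13/800) = 9291/10000 ≈ 0.929100
step 4 [2y] swap r/2=1207/37395: DF=(1 − 1207/37395·(0.987500+0.943600+0.929100))/(1+1207/37395) = 8793/10000 ≈ 0.879300
step 5 [2.5y] bond c/2=9/200: DF=(1035941/1000000 − 9/200·(0.987500+0.943600+0.929100+0.879300))/(1+9/200) = 8303/10000 ≈ 0.830300
step 6 [3y] swap r/2=291/8992: DF=(1 − 291/8992·(0.987500+0.943600+0.929100+0.879300+0.830300))/(1+291/8992) = 4127/5000 ≈ 0.825400
step 7 [3.5y] bond c/2=1/80: DF=(687939/800000 − 1/80·(0.987500+0.943600+0.929100+0.879300+0.830300+0.825400))/(1+1/80) = 7827/10000 ≈ 0.782700
step 8 [4y] bond c/2=7/200: DF=(1967979/2000000 − 7/200·(0.987500+0.943600+0.929100+0.879300+0.830300+0.825400+0.782700))/(1+7/200) = 3709/5000 ≈ 0.741800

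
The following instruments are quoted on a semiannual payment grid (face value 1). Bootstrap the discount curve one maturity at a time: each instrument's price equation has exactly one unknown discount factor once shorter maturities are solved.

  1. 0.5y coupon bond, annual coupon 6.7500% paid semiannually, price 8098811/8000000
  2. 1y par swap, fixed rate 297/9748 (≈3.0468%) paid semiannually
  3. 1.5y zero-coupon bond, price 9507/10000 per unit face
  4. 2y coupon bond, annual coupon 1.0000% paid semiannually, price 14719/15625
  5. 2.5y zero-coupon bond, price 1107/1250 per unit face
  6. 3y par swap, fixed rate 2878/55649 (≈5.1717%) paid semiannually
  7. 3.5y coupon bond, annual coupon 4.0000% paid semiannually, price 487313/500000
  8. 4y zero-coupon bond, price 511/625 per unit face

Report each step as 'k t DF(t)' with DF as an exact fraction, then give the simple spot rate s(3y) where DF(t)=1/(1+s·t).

1 1/2 9793/10000
2 1 9703/10000
3 3/2 9507/10000
4 2 9229/10000
5 5/2 1107/1250
6 3 8561/10000
7 7/2 529/625
8 4 511/625
s(3y) = (1/(8561/10000) − 1)/(3) = 1439/25683 ≈ 5.6029%

step 1 [0.5y] bond c/2=27/800: DF=(8098811/8000000 − 27/800·(0))/(1+27/800) = 9793/10000 ≈ 0.979300
step 2 [1y] swap r/2=297/19496: DF=(1 − 297/19496·(0.979300))/(1+297/19496) = 9703/10000 ≈ 0.970300
step 3 [1.5y] zero: DF = P = 9507/10000 ≈ 0.950700
step 4 [2y] bond c/2=1/200: DF=(14719/15625 − 1/200·(0.979300+0.970300+0.950700))/(1+1/200) = 9229/10000 ≈ 0.922900
step 5 [2.5y] zero: DF = P = 1107/1250 ≈ 0.885600
step 6 [3y] swap r/2=1439/55649: DF=(1 − 1439/55649·(0.979300+0.970300+0.950700+0.922900+0.885600))/(1+1439/55649) = 8561/10000 ≈ 0.856100
step 7 [3.5y] bond c/2=1/50: DF=(487313/500000 − 1/50·(0.979300+0.970300+0.950700+0.922900+0.885600+0.856100))/(1+1/50) = 529/625 ≈ 0.846400
step 8 [4y] zero: DF = P = 511/625 ≈ 0.817600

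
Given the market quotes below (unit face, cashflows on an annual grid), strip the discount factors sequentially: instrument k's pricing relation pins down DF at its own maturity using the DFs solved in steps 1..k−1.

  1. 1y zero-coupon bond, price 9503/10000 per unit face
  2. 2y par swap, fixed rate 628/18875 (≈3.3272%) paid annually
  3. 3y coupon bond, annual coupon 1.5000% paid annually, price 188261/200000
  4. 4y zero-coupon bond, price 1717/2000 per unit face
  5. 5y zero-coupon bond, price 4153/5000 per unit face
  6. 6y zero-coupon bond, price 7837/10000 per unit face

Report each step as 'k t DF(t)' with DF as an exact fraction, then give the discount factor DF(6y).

1 1 9503/10000
2 2 2343/2500
3 3 1799/2000
4 4 1717/2000
5 5 4153/5000
6 6 7837/10000
DF(6y) = 7837/10000 ≈ 0.783700

step 1 [1y] zero: DF = P = 9503/10000 ≈ 0.950300
step 2 [2y] swap r/1=628/18875: DF=(1 − 628/18875·(0.950300))/(1+628/18875) = 2343/2500 ≈ 0.937200
step 3 [3y] bond c/1=3/200: DF=(188261/200000 − 3/200·(0.950300+0.937200))/(1+3/200) = 1799/2000 ≈ 0.899500
step 4 [4y] zero: DF = P = 1717/2000 ≈ 0.858500
step 5 [5y] zero: DF = P = 4153/5000 ≈ 0.830600
step 6 [6y] zero: DF = P = 7837/10000 ≈ 0.783700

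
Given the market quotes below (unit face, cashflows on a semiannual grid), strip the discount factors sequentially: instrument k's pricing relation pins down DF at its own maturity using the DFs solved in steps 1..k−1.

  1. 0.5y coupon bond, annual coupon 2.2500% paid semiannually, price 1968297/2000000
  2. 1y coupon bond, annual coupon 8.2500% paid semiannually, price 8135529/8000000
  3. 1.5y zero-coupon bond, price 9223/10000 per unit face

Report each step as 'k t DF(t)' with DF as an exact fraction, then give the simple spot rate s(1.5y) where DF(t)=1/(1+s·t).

1 1/2 2433/2500
2 1 9381/10000
3 3/2 9223/10000
s(1.5y) = (1/(9223/10000) − 1)/(3/2) = 518/9223 ≈ 5.6164%

step 1 [0.5y] bond c/2=9/800: DF=(1968297/2000000 − 9/800·(0))/(1+9/800) = 2433/2500 ≈ 0.973200
step 2 [1y] bond c/2=33/800: DF=(8135529/8000000 − 33/800·(0.973200))/(1+33/800) = 9381/10000 ≈ 0.938100
step 3 [1.5y] zero: DF = P = 9223/10000 ≈ 0.922300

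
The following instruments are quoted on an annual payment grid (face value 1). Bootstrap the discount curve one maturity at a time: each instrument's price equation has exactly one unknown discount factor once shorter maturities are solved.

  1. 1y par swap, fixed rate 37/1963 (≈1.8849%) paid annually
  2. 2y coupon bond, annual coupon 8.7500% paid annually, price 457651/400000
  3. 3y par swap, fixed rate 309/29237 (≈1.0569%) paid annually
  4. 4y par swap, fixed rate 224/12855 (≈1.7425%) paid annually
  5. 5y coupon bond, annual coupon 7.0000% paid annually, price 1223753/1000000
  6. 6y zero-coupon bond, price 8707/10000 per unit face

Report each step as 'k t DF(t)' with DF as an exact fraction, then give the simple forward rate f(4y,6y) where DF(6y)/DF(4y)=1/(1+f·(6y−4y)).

1 1 1963/2000
2 2 9731/10000
3 3 9691/10000
4 4 583/625
5 5 4457/5000
6 6 8707/10000
f(4y,6y) = ((583/625)/(8707/10000) − 1)/(2) = 621/17414 ≈ 3.5661%

step 1 [1y] swap r/1=37/1963: DF=(1 − 37/1963·(0))/(1+37/1963) = 1963/2000 ≈ 0.981500
step 2 [2y] bond c/1=7/80: DF=(457651/400000 − 7/80·(0.981500))/(1+7/80) = 9731/10000 ≈ 0.973100
step 3 [3y] swap r/1=309/29237: DF=(1 − 309/29237·(0.981500+0.973100))/(1+309/29237) = 9691/10000 ≈ 0.969100
step 4 [4y] swap r/1=224/12855: DF=(1 − 224/12855·(0.981500+0.973100+0.969100))/(1+224/12855) = 583/625 ≈ 0.932800
step 5 [5y] bond c/1=7/100: DF=(1223753/1000000 − 7/100·(0.981500+0.973100+0.969100+0.932800))/(1+7/100) = 4457/5000 ≈ 0.891400
step 6 [6y] zero: DF = P = 8707/10000 ≈ 0.870700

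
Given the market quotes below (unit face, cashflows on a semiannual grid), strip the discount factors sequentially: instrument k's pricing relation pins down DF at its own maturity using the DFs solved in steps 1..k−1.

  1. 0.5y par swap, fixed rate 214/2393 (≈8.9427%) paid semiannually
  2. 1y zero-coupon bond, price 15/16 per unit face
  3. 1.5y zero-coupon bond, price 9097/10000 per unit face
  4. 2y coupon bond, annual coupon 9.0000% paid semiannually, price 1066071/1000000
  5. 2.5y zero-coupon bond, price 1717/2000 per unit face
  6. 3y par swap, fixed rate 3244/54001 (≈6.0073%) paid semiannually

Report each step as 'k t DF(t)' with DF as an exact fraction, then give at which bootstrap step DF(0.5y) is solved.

1 1/2 2393/2500
2 1 15/16
3 3/2 9097/10000
4 2 4497/5000
5 5/2 1717/2000
6 3 4189/5000
DF(0.5y) is solved at step 1

step 1 [0.5y] swap r/2=107/2393: DF=(1 − 107/2393·(0))/(1+107/2393) = 2393/2500 ≈ 0.957200
step 2 [1y] zero: DF = P = 15/16 ≈ 0.937500
step 3 [1.5y] zero: DF = P = 9097/10000 ≈ 0.909700
step 4 [2y] bond c/2=9/200: DF=(1066071/1000000 − 9/200·(0.957200+0.937500+0.909700))/(1+9/200) = 4497/5000 ≈ 0.899400
step 5 [2.5y] zero: DF = P = 1717/2000 ≈ 0.858500
step 6 [3y] swap r/2=1622/54001: DF=(1 − 1622/54001·(0.957200+0.937500+0.909700+0.899400+0.858500))/(1+1622/54001) = 4189/5000 ≈ 0.837800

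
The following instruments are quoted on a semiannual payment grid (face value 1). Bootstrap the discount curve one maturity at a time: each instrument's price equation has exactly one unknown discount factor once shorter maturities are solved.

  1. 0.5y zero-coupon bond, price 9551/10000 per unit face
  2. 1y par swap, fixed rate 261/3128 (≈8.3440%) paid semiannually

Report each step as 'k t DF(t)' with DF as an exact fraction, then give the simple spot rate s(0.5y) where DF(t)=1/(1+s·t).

1 1/2 9551/10000
2 1 9217/10000
s(0.5y) = (1/(9551/10000) − 1)/(1/2) = 898/9551 ≈ 9.4022%

step 1 [0.5y] zero: DF = P = 9551/10000 ≈ 0.955100
step 2 [1y] swap r/2=261/6256: DF=(1 − 261/6256·(0.955100))/(1+261/6256) = 9217/10000 ≈ 0.921700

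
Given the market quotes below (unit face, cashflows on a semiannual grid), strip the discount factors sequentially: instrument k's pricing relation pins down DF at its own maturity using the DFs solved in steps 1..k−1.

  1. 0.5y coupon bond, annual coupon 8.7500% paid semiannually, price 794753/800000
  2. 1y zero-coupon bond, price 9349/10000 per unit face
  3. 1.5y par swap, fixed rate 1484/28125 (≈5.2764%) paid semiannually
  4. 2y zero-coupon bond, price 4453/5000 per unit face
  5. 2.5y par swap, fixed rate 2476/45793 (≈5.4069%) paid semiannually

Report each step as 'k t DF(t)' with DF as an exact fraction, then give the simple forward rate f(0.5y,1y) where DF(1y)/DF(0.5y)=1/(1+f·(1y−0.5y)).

step 1 [0.5y] bond c/2=7/160: DF=(794753/800000 − 7/160·(0))/(1+7/160) = 4759/5000 ≈ 0.951800
step 2 [1y] zero: DF = P = 9349/10000 ≈ 0.934900
step 3 [1.5y] swap r/2=742/28125: DF=(1 − 742/28125·(0.951800+0.934900))/(1+742/28125) = 4629/5000 ≈ 0.925800
step 4 [2y] zero: DF = P = 4453/5000 ≈ 0.890600
step 5 [2.5y] swap r/2=1238/45793: DF=(1 − 1238/45793·(0.951800+0.934900+0.925800+0.890600))/(1+1238/45793) = 4381/5000 ≈ 0.876200

1 1/2 4759/5000
2 1 9349/10000
3 3/2 4629/5000
4 2 4453/5000
5 5/2 4381/5000
f(0.5y,1y) = ((4759/5000)/(9349/10000) − 1)/(1/2) = 338/9349 ≈ 3.6154%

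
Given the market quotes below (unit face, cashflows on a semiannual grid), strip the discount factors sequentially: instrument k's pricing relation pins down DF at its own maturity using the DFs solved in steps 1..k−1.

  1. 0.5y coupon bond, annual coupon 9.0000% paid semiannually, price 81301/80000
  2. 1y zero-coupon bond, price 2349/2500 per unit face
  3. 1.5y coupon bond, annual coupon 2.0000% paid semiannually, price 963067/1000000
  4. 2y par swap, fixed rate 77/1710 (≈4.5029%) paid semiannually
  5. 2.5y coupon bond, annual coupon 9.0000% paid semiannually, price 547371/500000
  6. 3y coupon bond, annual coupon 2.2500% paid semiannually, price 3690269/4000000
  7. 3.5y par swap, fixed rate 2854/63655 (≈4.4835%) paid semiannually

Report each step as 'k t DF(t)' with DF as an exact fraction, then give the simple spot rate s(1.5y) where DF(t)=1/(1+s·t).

step 1 [0.5y] bond c/2=9/200: DF=(81301/80000 − 9/200·(0))/(1+9/200) = 389/400 ≈ 0.972500
step 2 [1y] zero: DF = P = 2349/2500 ≈ 0.939600
step 3 [1.5y] bond c/2=1/100: DF=(963067/1000000 − 1/100·(0.972500+0.939600))/(1+1/100) = 4673/5000 ≈ 0.934600
step 4 [2y] swap r/2=77/3420: DF=(1 − 77/3420·(0.972500+0.939600+0.934600))/(1+77/3420) = 9153/10000 ≈ 0.915300
step 5 [2.5y] bond c/2=9/200: DF=(547371/500000 − 9/200·(0.972500+0.939600+0.934600+0.915300))/(1+9/200) = 1107/1250 ≈ 0.885600
step 6 [3y] bond c/2=9/800: DF=(3690269/4000000 − 9/800·(0.972500+0.939600+0.934600+0.915300+0.885600))/(1+9/800) = 4303/5000 ≈ 0.860600
step 7 [3.5y] swap r/2=1427/63655: DF=(1 − 1427/63655·(0.972500+0.939600+0.934600+0.915300+0.885600+0.860600))/(1+1427/63655) = 8573/10000 ≈ 0.857300

1 1/2 389/400
2 1 2349/2500
3 3/2 4673/5000
4 2 9153/10000
5 5/2 1107/1250
6 3 4303/5000
7 7/2 8573/10000
s(1.5y) = (1/(4673/5000) − 1)/(3/2) = 218/4673 ≈ 4.6651%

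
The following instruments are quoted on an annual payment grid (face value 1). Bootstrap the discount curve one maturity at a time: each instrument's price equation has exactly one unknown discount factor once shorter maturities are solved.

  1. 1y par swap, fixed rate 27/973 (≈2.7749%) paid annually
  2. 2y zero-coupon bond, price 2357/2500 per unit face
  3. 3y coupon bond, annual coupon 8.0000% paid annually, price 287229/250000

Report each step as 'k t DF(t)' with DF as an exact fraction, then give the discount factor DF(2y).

step 1 [1y] swap r/1=27/973: DF=(1 − 27/973·(0))/(1+27/973) = 973/1000 ≈ 0.973000
step 2 [2y] zero: DF = P = 2357/2500 ≈ 0.942800
step 3 [3y] bond c/1=2/25: DF=(287229/250000 − 2/25·(0.973000+0.942800))/(1+2/25) = 9219/10000 ≈ 0.921900

1 1 973/1000
2 2 2357/2500
3 3 9219/10000
DF(2y) = 2357/2500 ≈ 0.942800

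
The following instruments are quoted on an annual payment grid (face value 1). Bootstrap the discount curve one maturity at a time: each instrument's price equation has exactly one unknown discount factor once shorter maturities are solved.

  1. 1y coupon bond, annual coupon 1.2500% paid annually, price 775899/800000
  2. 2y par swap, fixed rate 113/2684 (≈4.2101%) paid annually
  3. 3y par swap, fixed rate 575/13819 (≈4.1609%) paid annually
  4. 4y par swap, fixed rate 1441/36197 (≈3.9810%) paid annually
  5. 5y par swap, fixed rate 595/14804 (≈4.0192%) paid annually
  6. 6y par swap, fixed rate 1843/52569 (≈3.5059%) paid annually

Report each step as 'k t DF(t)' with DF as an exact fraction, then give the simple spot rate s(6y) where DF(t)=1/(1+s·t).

step 1 [1y] bond c/1=1/80: DF=(775899/800000 − 1/80·(0))/(1+1/80) = 9579/10000 ≈ 0.957900
step 2 [2y] swap r/1=113/2684: DF=(1 − 113/2684·(0.957900))/(1+113/2684) = 9209/10000 ≈ 0.920900
step 3 [3y] swap r/1=575/13819: DF=(1 − 575/13819·(0.957900+0.920900))/(1+575/13819) = 177/200 ≈ 0.885000
step 4 [4y] swap r/1=1441/36197: DF=(1 − 1441/36197·(0.957900+0.920900+0.885000))/(1+1441/36197) = 8559/10000 ≈ 0.855900
step 5 [5y] swap r/1=595/14804: DF=(1 − 595/14804·(0.957900+0.920900+0.885000+0.855900))/(1+595/14804) = 1643/2000 ≈ 0.821500
step 6 [6y] swap r/1=1843/52569: DF=(1 − 1843/52569·(0.957900+0.920900+0.885000+0.855900+0.821500))/(1+1843/52569) = 8157/10000 ≈ 0.815700

1 1 9579/10000
2 2 9209/10000
3 3 177/200
4 4 8559/10000
5 5 1643/2000
6 6 8157/10000
s(6y) = (1/(8157/10000) − 1)/(6) = 1843/48942 ≈ 3.7657%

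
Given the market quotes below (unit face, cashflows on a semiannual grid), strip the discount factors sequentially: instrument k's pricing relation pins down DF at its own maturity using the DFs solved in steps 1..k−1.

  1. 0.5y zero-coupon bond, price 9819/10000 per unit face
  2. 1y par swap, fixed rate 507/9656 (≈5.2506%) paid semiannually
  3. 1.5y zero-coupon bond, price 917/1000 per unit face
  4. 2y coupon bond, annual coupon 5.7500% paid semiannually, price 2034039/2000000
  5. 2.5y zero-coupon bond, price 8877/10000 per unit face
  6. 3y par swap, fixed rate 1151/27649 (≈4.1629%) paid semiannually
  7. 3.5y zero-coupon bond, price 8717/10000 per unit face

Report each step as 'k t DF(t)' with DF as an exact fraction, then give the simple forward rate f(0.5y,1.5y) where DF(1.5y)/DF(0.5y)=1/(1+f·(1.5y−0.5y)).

step 1 [0.5y] zero: DF = P = 9819/10000 ≈ 0.981900
step 2 [1y] swap r/2=507/19312: DF=(1 − 507/19312·(0.981900))/(1+507/19312) = 9493/10000 ≈ 0.949300
step 3 [1.5y] zero: DF = P = 917/1000 ≈ 0.917000
step 4 [2y] bond c/2=23/800: DF=(2034039/2000000 − 23/800·(0.981900+0.949300+0.917000))/(1+23/800) = 909/1000 ≈ 0.909000
step 5 [2.5y] zero: DF = P = 8877/10000 ≈ 0.887700
step 6 [3y] swap r/2=1151/55298: DF=(1 − 1151/55298·(0.981900+0.949300+0.917000+0.909000+0.887700))/(1+1151/55298) = 8849/10000 ≈ 0.884900
step 7 [3.5y] zero: DF = P = 8717/10000 ≈ 0.871700

1 1/2 9819/10000
2 1 9493/10000
3 3/2 917/1000
4 2 909/1000
5 5/2 8877/10000
6 3 8849/10000
7 7/2 8717/10000
f(0.5y,1.5y) = ((9819/10000)/(917/1000) − 1)/(1) = 649/9170 ≈ 7.0774%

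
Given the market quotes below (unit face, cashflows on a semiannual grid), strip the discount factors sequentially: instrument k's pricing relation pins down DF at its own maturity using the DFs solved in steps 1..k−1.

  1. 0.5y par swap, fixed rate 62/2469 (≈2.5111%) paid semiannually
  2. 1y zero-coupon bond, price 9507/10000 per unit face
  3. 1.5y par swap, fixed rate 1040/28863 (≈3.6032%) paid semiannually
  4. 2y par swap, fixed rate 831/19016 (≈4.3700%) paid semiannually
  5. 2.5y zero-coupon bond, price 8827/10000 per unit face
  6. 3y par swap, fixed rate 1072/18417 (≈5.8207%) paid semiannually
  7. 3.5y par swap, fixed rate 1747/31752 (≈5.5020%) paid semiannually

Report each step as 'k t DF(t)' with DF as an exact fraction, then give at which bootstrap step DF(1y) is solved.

1 1/2 2469/2500
2 1 9507/10000
3 3/2 237/250
4 2 9169/10000
5 5/2 8827/10000
6 3 1049/1250
7 7/2 8253/10000
DF(1y) is solved at step 2

step 1 [0.5y] swap r/2=31/2469: DF=(1 − 31/2469·(0))/(1+31/2469) = 2469/2500 ≈ 0.987600
step 2 [1y] zero: DF = P = 9507/10000 ≈ 0.950700
step 3 [1.5y] swap r/2=520/28863: DF=(1 − 520/28863·(0.987600+0.950700))/(1+520/28863) = 237/250 ≈ 0.948000
step 4 [2y] swap r/2=831/38032: DF=(1 − 831/38032·(0.987600+0.950700+0.948000))/(1+831/38032) = 9169/10000 ≈ 0.916900
step 5 [2.5y] zero: DF = P = 8827/10000 ≈ 0.882700
step 6 [3y] swap r/2=536/18417: DF=(1 − 536/18417·(0.987600+0.950700+0.948000+0.916900+0.882700))/(1+536/18417) = 1049/1250 ≈ 0.839200
step 7 [3.5y] swap r/2=1747/63504: DF=(1 − 1747/63504·(0.987600+0.950700+0.948000+0.916900+0.882700+0.839200))/(1+1747/63504) = 8253/10000 ≈ 0.825300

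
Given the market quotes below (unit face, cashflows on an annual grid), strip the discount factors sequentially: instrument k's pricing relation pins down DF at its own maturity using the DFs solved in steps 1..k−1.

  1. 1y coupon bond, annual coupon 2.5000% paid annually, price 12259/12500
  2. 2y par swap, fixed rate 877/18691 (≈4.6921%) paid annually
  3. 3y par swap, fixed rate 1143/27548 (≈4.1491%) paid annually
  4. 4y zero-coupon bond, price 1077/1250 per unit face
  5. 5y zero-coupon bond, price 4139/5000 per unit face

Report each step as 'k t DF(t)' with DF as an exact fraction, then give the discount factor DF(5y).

1 1 598/625
2 2 9123/10000
3 3 8857/10000
4 4 1077/1250
5 5 4139/5000
DF(5y) = 4139/5000 ≈ 0.827800

step 1 [1y] bond c/1=1/40: DF=(12259/12500 − 1/40·(0))/(1+1/40) = 598/625 ≈ 0.956800
step 2 [2y] swap r/1=877/18691: DF=(1 − 877/18691·(0.956800))/(1+877/18691) = 9123/10000 ≈ 0.912300
step 3 [3y] swap r/1=1143/27548: DF=(1 − 1143/27548·(0.956800+0.912300))/(1+1143/27548) = 8857/10000 ≈ 0.885700
step 4 [4y] zero: DF = P = 1077/1250 ≈ 0.861600
step 5 [5y] zero: DF = P = 4139/5000 ≈ 0.827800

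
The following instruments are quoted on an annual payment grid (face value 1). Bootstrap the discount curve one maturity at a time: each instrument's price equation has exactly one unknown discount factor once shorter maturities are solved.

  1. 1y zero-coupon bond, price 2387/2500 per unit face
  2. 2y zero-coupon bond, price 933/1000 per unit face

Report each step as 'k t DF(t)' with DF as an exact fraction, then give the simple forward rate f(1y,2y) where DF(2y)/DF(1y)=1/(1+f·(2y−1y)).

step 1 [1y] zero: DF = P = 2387/2500 ≈ 0.954800
step 2 [2y] zero: DF = P = 933/1000 ≈ 0.933000

1 1 2387/2500
2 2 933/1000
f(1y,2y) = ((2387/2500)/(933/1000) − 1)/(1) = 109/4665 ≈ 2.3365%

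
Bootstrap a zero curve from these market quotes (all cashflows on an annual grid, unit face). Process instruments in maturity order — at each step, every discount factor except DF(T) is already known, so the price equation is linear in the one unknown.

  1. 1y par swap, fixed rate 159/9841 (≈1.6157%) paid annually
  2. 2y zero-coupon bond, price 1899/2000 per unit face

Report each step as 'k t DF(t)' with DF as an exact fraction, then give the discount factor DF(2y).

1 1 9841/10000
2 2 1899/2000
DF(2y) = 1899/2000 ≈ 0.949500

step 1 [1y] swap r/1=159/9841: DF=(1 − 159/9841·(0))/(1+159/9841) = 9841/10000 ≈ 0.984100
step 2 [2y] zero: DF = P = 1899/2000 ≈ 0.949500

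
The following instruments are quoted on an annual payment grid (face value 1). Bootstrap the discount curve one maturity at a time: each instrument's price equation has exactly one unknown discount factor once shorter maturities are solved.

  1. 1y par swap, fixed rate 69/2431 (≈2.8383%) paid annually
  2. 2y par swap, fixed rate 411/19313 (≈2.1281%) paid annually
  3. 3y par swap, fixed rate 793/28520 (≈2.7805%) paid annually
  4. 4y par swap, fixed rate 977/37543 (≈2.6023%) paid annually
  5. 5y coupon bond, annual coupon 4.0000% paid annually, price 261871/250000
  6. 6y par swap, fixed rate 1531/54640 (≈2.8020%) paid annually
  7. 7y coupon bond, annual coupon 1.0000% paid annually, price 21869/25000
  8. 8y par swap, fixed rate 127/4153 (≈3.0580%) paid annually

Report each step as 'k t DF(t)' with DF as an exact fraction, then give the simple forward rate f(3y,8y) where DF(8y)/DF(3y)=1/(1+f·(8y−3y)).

step 1 [1y] swap r/1=69/2431: DF=(1 − 69/2431·(0))/(1+69/2431) = 2431/2500 ≈ 0.972400
step 2 [2y] swap r/1=411/19313: DF=(1 − 411/19313·(0.972400))/(1+411/19313) = 9589/10000 ≈ 0.958900
step 3 [3y] swap r/1=793/28520: DF=(1 − 793/28520·(0.972400+0.958900))/(1+793/28520) = 9207/10000 ≈ 0.920700
step 4 [4y] swap r/1=977/37543: DF=(1 − 977/37543·(0.972400+0.958900+0.920700))/(1+977/37543) = 9023/10000 ≈ 0.902300
step 5 [5y] bond c/1=1/25: DF=(261871/250000 − 1/25·(0.972400+0.958900+0.920700+0.902300))/(1+1/25) = 2157/2500 ≈ 0.862800
step 6 [6y] swap r/1=1531/54640: DF=(1 − 1531/54640·(0.972400+0.958900+0.920700+0.902300+0.862800))/(1+1531/54640) = 8469/10000 ≈ 0.846900
step 7 [7y] bond c/1=1/100: DF=(21869/25000 − 1/100·(0.972400+0.958900+0.920700+0.902300+0.862800+0.846900))/(1+1/100) = 203/250 ≈ 0.812000
step 8 [8y] swap r/1=127/4153: DF=(1 − 127/4153·(0.972400+0.958900+0.920700+0.902300+0.862800+0.846900+0.812000))/(1+127/4153) = 7841/10000 ≈ 0.784100

1 1 2431/2500
2 2 9589/10000
3 3 9207/10000
4 4 9023/10000
5 5 2157/2500
6 6 8469/10000
7 7 203/250
8 8 7841/10000
f(3y,8y) = ((9207/10000)/(7841/10000) − 1)/(5) = 1366/39205 ≈ 3.4842%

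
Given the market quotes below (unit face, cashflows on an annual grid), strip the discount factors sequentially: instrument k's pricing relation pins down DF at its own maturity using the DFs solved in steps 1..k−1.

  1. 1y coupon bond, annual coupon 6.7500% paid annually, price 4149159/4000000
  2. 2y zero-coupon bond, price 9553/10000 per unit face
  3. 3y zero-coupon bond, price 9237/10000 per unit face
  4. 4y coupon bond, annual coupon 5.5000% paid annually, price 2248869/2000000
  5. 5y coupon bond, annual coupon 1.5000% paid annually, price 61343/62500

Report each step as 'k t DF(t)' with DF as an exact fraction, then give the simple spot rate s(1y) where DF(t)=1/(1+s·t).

1 1 9717/10000
2 2 9553/10000
3 3 9237/10000
4 4 2293/2500
5 5 9113/10000
s(1y) = (1/(9717/10000) − 1)/(1) = 283/9717 ≈ 2.9124%

step 1 [1y] bond c/1=27/400: DF=(4149159/4000000 − 27/400·(0))/(1+27/400) = 9717/10000 ≈ 0.971700
step 2 [2y] zero: DF = P = 9553/10000 ≈ 0.955300
step 3 [3y] zero: DF = P = 9237/10000 ≈ 0.923700
step 4 [4y] bond c/1=11/200: DF=(2248869/2000000 − 11/200·(0.971700+0.955300+0.923700))/(1+11/200) = 2293/2500 ≈ 0.917200
step 5 [5y] bond c/1=3/200: DF=(61343/62500 − 3/200·(0.971700+0.955300+0.923700+0.917200))/(1+3/200) = 9113/10000 ≈ 0.911300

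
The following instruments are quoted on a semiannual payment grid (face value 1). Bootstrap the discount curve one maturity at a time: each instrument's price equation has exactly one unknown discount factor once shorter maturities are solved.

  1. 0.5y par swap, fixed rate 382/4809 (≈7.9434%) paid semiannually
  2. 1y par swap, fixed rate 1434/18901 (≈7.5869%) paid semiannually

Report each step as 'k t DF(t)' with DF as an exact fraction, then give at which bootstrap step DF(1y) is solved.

1 1/2 4809/5000
2 1 9283/10000
DF(1y) is solved at step 2

step 1 [0.5y] swap r/2=191/4809: DF=(1 − 191/4809·(0))/(1+191/4809) = 4809/5000 ≈ 0.961800
step 2 [1y] swap r/2=717/18901: DF=(1 − 717/18901·(0.961800))/(1+717/18901) = 9283/10000 ≈ 0.928300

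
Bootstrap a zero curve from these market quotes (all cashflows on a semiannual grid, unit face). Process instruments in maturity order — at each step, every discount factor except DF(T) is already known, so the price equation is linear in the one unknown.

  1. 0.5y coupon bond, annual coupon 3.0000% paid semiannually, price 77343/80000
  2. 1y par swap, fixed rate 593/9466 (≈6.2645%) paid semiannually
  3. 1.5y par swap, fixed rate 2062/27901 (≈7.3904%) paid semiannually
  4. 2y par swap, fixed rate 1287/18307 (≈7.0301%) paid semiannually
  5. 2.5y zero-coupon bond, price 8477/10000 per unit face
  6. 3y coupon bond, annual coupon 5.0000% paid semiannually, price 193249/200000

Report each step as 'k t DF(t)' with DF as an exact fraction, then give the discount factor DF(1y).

1 1/2 381/400
2 1 9407/10000
3 3/2 8969/10000
4 2 8713/10000
5 5/2 8477/10000
6 3 8327/10000
DF(1y) = 9407/10000 ≈ 0.940700

step 1 [0.5y] bond c/2=3/200: DF=(77343/80000 − 3/200·(0))/(1+3/200) = 381/400 ≈ 0.952500
step 2 [1y] swap r/2=593/18932: DF=(1 − 593/18932·(0.952500))/(1+593/18932) = 9407/10000 ≈ 0.940700
step 3 [1.5y] swap r/2=1031/27901: DF=(1 − 1031/27901·(0.952500+0.940700))/(1+1031/27901) = 8969/10000 ≈ 0.896900
step 4 [2y] swap r/2=1287/36614: DF=(1 − 1287/36614·(0.952500+0.940700+0.896900))/(1+1287/36614) = 8713/10000 ≈ 0.871300
step 5 [2.5y] zero: DF = P = 8477/10000 ≈ 0.847700
step 6 [3y] bond c/2=1/40: DF=(193249/200000 − 1/40·(0.952500+0.940700+0.896900+0.871300+0.847700))/(1+1/40) = 8327/10000 ≈ 0.832700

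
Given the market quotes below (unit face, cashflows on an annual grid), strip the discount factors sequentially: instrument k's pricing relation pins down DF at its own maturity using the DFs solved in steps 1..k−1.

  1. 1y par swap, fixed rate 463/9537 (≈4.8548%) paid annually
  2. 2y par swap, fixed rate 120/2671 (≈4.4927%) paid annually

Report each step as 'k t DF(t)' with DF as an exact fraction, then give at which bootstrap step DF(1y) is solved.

1 1 9537/10000
2 2 229/250
DF(1y) is solved at step 1

step 1 [1y] swap r/1=463/9537: DF=(1 − 463/9537·(0))/(1+463/9537) = 9537/10000 ≈ 0.953700
step 2 [2y] swap r/1=120/2671: DF=(1 − 120/2671·(0.953700))/(1+120/2671) = 229/250 ≈ 0.916000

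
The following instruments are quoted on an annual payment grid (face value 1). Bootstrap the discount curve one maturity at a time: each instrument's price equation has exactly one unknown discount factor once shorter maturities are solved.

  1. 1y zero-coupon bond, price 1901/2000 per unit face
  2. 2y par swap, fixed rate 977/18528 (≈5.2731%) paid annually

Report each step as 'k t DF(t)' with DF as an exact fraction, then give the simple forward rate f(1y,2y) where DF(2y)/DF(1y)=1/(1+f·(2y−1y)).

step 1 [1y] zero: DF = P = 1901/2000 ≈ 0.950500
step 2 [2y] swap r/1=977/18528: DF=(1 − 977/18528·(0.950500))/(1+977/18528) = 9023/10000 ≈ 0.902300

1 1 1901/2000
2 2 9023/10000
f(1y,2y) = ((1901/2000)/(9023/10000) − 1)/(1) = 482/9023 ≈ 5.3419%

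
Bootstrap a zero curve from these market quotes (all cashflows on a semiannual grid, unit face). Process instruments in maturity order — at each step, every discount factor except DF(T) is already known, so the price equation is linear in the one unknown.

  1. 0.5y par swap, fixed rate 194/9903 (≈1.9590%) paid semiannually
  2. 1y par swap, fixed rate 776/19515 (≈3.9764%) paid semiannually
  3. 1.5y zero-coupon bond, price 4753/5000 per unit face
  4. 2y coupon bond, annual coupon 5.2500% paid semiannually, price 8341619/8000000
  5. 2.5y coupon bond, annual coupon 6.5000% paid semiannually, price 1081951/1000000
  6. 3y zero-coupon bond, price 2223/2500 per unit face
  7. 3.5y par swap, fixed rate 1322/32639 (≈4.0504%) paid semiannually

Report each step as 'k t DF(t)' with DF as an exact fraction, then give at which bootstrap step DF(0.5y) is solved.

step 1 [0.5y] swap r/2=97/9903: DF=(1 − 97/9903·(0))/(1+97/9903) = 9903/10000 ≈ 0.990300
step 2 [1y] swap r/2=388/19515: DF=(1 − 388/19515·(0.990300))/(1+388/19515) = 2403/2500 ≈ 0.961200
step 3 [1.5y] zero: DF = P = 4753/5000 ≈ 0.950600
step 4 [2y] bond c/2=21/800: DF=(8341619/8000000 − 21/800·(0.990300+0.961200+0.950600))/(1+21/800) = 4709/5000 ≈ 0.941800
step 5 [2.5y] bond c/2=13/400: DF=(1081951/1000000 − 13/400·(0.990300+0.961200+0.950600+0.941800))/(1+13/400) = 9269/10000 ≈ 0.926900
step 6 [3y] zero: DF = P = 2223/2500 ≈ 0.889200
step 7 [3.5y] swap r/2=661/32639: DF=(1 − 661/32639·(0.990300+0.961200+0.950600+0.941800+0.926900+0.889200))/(1+661/32639) = 4339/5000 ≈ 0.867800

1 1/2 9903/10000
2 1 2403/2500
3 3/2 4753/5000
4 2 4709/5000
5 5/2 9269/10000
6 3 2223/2500
7 7/2 4339/5000
DF(0.5y) is solved at step 1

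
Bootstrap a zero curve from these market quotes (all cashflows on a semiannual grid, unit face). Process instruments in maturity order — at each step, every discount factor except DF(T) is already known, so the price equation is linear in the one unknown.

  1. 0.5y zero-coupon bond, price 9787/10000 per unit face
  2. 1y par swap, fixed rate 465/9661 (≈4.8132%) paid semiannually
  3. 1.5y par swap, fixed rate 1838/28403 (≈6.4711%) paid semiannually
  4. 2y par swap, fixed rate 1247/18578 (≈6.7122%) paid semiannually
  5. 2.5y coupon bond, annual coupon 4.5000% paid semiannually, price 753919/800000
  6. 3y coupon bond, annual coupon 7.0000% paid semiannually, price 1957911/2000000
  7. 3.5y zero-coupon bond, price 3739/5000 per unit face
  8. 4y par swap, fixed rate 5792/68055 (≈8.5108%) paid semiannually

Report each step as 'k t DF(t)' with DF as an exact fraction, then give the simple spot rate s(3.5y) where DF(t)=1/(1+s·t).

1 1/2 9787/10000
2 1 1907/2000
3 3/2 9081/10000
4 2 8753/10000
5 5/2 8399/10000
6 3 3959/5000
7 7/2 3739/5000
8 4 444/625
s(3.5y) = (1/(3739/5000) − 1)/(7/2) = 2522/26173 ≈ 9.6359%

step 1 [0.5y] zero: DF = P = 9787/10000 ≈ 0.978700
step 2 [1y] swap r/2=465/19322: DF=(1 − 465/19322·(0.978700))/(1+465/19322) = 1907/2000 ≈ 0.953500
step 3 [1.5y] swap r/2=919/28403: DF=(1 − 919/28403·(0.978700+0.953500))/(1+919/28403) = 9081/10000 ≈ 0.908100
step 4 [2y] swap r/2=1247/37156: DF=(1 − 1247/37156·(0.978700+0.953500+0.908100))/(1+1247/37156) = 8753/10000 ≈ 0.875300
step 5 [2.5y] bond c/2=9/400: DF=(753919/800000 − 9/400·(0.978700+0.953500+0.908100+0.875300))/(1+9/400) = 8399/10000 ≈ 0.839900
step 6 [3y] bond c/2=7/200: DF=(1957911/2000000 − 7/200·(0.978700+0.953500+0.908100+0.875300+0.839900))/(1+7/200) = 3959/5000 ≈ 0.791800
step 7 [3.5y] zero: DF = P = 3739/5000 ≈ 0.747800
step 8 [4y] swap r/2=2896/68055: DF=(1 − 2896/68055·(0.978700+0.953500+0.908100+0.875300+0.839900+0.791800+0.747800))/(1+2896/68055) = 444/625 ≈ 0.710400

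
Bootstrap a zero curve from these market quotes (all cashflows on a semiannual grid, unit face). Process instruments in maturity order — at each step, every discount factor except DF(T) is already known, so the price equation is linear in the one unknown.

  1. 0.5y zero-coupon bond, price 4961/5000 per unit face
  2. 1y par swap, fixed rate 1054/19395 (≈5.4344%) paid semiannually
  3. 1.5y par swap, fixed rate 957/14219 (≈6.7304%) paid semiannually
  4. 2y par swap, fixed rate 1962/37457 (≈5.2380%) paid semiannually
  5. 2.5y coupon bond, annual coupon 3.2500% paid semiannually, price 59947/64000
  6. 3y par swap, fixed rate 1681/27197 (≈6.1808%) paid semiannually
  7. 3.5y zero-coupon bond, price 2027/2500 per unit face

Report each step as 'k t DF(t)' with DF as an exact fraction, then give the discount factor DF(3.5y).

step 1 [0.5y] zero: DF = P = 4961/5000 ≈ 0.992200
step 2 [1y] swap r/2=527/19395: DF=(1 − 527/19395·(0.992200))/(1+527/19395) = 9473/10000 ≈ 0.947300
step 3 [1.5y] swap r/2=957/28438: DF=(1 − 957/28438·(0.992200+0.947300))/(1+957/28438) = 9043/10000 ≈ 0.904300
step 4 [2y] swap r/2=981/37457: DF=(1 − 981/37457·(0.992200+0.947300+0.904300))/(1+981/37457) = 9019/10000 ≈ 0.901900
step 5 [2.5y] bond c/2=13/800: DF=(59947/64000 − 13/800·(0.992200+0.947300+0.904300+0.901900))/(1+13/800) = 4309/5000 ≈ 0.861800
step 6 [3y] swap r/2=1681/54394: DF=(1 − 1681/54394·(0.992200+0.947300+0.904300+0.901900+0.861800))/(1+1681/54394) = 8319/10000 ≈ 0.831900
step 7 [3.5y] zero: DF = P = 2027/2500 ≈ 0.810800

1 1/2 4961/5000
2 1 9473/10000
3 3/2 9043/10000
4 2 9019/10000
5 5/2 4309/5000
6 3 8319/10000
7 7/2 2027/2500
DF(3.5y) = 2027/2500 ≈ 0.810800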